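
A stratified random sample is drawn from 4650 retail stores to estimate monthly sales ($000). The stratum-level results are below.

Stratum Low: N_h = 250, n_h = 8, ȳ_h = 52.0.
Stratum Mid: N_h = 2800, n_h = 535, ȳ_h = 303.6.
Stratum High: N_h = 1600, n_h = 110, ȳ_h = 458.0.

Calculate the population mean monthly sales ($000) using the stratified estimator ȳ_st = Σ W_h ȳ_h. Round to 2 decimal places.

ȳ_st ≈ 343.20

N = Σ N_h = 4650. Stratum weights W_h = N_h/N.
ȳ_st = (250·52.0 + 2800·303.6 + 1600·458.0) / 4650 = 343.2000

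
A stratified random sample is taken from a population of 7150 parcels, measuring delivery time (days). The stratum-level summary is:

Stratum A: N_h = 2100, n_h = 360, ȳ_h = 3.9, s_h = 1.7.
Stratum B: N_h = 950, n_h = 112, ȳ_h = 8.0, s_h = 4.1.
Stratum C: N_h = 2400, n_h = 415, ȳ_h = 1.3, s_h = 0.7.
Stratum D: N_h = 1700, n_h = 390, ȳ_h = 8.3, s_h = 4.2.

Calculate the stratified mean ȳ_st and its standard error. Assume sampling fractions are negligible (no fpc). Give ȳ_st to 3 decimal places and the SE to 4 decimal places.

ȳ_st ≈ 4.618, SE ≈ 0.0777

ȳ_st = Σ W_h ȳ_h = (2100·3.9 + 950·8.0 + 2400·1.3 + 1700·8.3)/7150 = 4.61818
V̂(ȳ_st) = Σ W_h² s_h²/n_h, with W_h = N_h/N and N = 7150:
  stratum A: (2100/7150)²·1.7²/360 = 0.000692503
  stratum B: (950/7150)²·4.1²/112 = 0.00264963
  stratum C: (2400/7150)²·0.7²/415 = 0.000133033
  stratum D: (1700/7150)²·4.2²/390 = 0.00255694
V̂(ȳ_st) = 0.0060321
SE(ȳ_st) = √0.0060321 = 0.0776666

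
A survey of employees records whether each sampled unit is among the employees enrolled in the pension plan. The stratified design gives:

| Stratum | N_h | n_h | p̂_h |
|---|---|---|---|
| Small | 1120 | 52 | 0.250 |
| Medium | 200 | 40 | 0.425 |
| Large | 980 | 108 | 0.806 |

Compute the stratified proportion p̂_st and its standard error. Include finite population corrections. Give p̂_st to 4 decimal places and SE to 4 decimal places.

N = 2300; stratum weights W_h = N_h/N.
p̂_st = Σ W_h p̂_h = (1120·0.250 + 200·0.425 + 980·0.806)/2300 = 0.50212
V̂(p̂_st) = Σ W_h² (1 − n_h/N_h) p̂_h(1−p̂_h)/(n_h−1):
  stratum Small: (1120/2300)²·(1 − 52/1120)·0.250·0.750/51 = 0.000831313
  stratum Medium: (200/2300)²·(1 − 40/200)·0.425·0.575/39 = 3.79041e-05
  stratum Large: (980/2300)²·(1 − 108/980)·0.806·0.194/107 = 0.00023607
V̂(p̂_st) = 0.00110529; SE = √V̂ = 0.0332459

p̂_st ≈ 0.5021, SE ≈ 0.0332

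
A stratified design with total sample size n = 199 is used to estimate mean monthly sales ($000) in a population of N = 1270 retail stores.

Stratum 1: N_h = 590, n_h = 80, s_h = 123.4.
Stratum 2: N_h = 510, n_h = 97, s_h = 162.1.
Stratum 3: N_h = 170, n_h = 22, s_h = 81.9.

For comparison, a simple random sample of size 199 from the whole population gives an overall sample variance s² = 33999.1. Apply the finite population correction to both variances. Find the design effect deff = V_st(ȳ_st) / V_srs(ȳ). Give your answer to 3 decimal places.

deff ≈ 0.525

V̂(ȳ_st) = Σ W_h² (1 − n_h/N_h) s_h²/n_h, with W_h = N_h/N and N = 1270:
  stratum 1: (590/1270)²·(1 − 80/590)·123.4²/80 = 35.5104
  stratum 2: (510/1270)²·(1 − 97/510)·162.1²/97 = 35.3759
  stratum 3: (170/1270)²·(1 − 22/170)·81.9²/22 = 4.75607
V_st = 75.6423
V_srs = (1 − 199/1270)·33999.1/199 = 144.079
deff = V_st / V_srs = 75.6423/144.079 = 0.5250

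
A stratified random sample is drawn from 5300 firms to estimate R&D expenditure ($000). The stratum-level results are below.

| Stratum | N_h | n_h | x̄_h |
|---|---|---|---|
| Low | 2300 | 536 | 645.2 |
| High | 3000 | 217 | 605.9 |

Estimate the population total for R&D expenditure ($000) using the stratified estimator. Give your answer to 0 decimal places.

τ̂_st = Σ N_h x̄_h = 2300·645.2 + 3000·605.9 = 3301660

τ̂_st ≈ 3301660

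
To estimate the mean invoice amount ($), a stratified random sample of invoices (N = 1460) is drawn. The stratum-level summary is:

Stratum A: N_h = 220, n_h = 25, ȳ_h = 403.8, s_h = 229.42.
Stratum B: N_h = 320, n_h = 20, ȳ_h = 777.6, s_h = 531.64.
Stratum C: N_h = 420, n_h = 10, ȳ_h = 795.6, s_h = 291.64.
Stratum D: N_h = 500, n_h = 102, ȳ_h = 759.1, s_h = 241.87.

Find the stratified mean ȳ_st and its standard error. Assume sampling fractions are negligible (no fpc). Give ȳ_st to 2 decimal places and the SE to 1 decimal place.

ȳ_st ≈ 720.12, SE ≈ 38.7

ȳ_st = Σ W_h ȳ_h = (220·403.8 + 320·777.6 + 420·795.6 + 500·759.1)/1460 = 720.11644
V̂(ȳ_st) = Σ W_h² s_h²/n_h, with W_h = N_h/N and N = 1460:
  stratum A: (220/1460)²·229.42²/25 = 47.8038
  stratum B: (320/1460)²·531.64²/20 = 678.89
  stratum C: (420/1460)²·291.64²/10 = 703.861
  stratum D: (500/1460)²·241.87²/102 = 67.2664
V̂(ȳ_st) = 1497.82
SE(ȳ_st) = √1497.82 = 38.7017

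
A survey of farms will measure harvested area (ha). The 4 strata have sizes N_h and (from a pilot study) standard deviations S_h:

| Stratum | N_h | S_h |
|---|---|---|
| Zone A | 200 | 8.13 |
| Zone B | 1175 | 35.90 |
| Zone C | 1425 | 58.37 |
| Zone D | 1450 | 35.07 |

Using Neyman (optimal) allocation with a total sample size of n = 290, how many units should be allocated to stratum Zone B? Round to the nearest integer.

69

Neyman allocation: n_h = n · N_h S_h / Σ N_i S_i, with n = 290.
  stratum Zone A: N_h·S_h = 200·8.13 = 1626.00
  stratum Zone B: N_h·S_h = 1175·35.90 = 42182.50
  stratum Zone C: N_h·S_h = 1425·58.37 = 83177.25
  stratum Zone D: N_h·S_h = 1450·35.07 = 50851.50
Σ N_h S_h = 177837.25
n for stratum Zone B = 290·42182.50/177837.25 = 68.787 → 69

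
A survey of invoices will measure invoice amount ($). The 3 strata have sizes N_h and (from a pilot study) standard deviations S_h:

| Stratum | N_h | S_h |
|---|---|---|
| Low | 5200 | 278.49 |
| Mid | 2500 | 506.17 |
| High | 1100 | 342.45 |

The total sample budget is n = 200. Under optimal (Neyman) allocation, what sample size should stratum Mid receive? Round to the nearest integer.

Neyman allocation: n_h = n · N_h S_h / Σ N_i S_i, with n = 200.
  stratum Low: N_h·S_h = 5200·278.49 = 1448148.00
  stratum Mid: N_h·S_h = 2500·506.17 = 1265425.00
  stratum High: N_h·S_h = 1100·342.45 = 376695.00
Σ N_h S_h = 3090268.00
n for stratum Mid = 200·1265425.00/3090268.00 = 81.897 → 82

82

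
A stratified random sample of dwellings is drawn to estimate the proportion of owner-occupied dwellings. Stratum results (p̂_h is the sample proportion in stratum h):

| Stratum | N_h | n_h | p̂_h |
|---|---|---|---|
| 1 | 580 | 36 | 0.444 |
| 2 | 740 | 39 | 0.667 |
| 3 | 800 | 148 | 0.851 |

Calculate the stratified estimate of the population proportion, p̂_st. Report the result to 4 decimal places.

N = 2120; stratum weights W_h = N_h/N.
p̂_st = Σ W_h p̂_h = (580·0.444 + 740·0.667 + 800·0.851)/2120 = 0.67542

p̂_st ≈ 0.6754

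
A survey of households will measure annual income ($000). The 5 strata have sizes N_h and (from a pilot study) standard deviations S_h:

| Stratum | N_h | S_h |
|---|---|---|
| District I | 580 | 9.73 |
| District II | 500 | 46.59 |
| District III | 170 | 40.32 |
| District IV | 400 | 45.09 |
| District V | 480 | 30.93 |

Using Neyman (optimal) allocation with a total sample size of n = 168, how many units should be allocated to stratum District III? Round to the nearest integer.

17

Neyman allocation: n_h = n · N_h S_h / Σ N_i S_i, with n = 168.
  stratum District I: N_h·S_h = 580·9.73 = 5643.40
  stratum District II: N_h·S_h = 500·46.59 = 23295.00
  stratum District III: N_h·S_h = 170·40.32 = 6854.40
  stratum District IV: N_h·S_h = 400·45.09 = 18036.00
  stratum District V: N_h·S_h = 480·30.93 = 14846.40
Σ N_h S_h = 68675.20
n for stratum District III = 168·6854.40/68675.20 = 16.768 → 17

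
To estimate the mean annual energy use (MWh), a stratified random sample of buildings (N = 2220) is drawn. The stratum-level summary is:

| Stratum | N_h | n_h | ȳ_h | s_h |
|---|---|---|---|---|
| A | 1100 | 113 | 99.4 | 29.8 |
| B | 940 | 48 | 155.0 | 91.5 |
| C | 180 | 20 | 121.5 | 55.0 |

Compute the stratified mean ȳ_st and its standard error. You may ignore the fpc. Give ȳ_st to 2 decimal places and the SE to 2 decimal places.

ȳ_st = Σ W_h ȳ_h = (1100·99.4 + 940·155.0 + 180·121.5)/2220 = 124.73423
V̂(ȳ_st) = Σ W_h² s_h²/n_h, with W_h = N_h/N and N = 2220:
  stratum A: (1100/2220)²·29.8²/113 = 1.92945
  stratum B: (940/2220)²·91.5²/48 = 31.2716
  stratum C: (180/2220)²·55.0²/20 = 0.994339
V̂(ȳ_st) = 34.1954
SE(ȳ_st) = √34.1954 = 5.84769

ȳ_st ≈ 124.73, SE ≈ 5.85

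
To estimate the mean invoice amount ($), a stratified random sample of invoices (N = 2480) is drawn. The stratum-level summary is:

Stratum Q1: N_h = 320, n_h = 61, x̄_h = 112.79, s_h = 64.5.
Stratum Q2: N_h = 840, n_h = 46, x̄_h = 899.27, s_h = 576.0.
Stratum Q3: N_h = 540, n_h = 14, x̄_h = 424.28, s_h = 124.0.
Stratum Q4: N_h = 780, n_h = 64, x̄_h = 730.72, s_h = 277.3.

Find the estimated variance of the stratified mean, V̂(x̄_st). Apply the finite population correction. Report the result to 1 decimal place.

V̂(x̄_st) ≈ 942.9

V̂(x̄_st) = Σ W_h² (1 − n_h/N_h) s_h²/n_h, with W_h = N_h/N and N = 2480:
  stratum Q1: (320/2480)²·(1 − 61/320)·64.5²/61 = 0.919043
  stratum Q2: (840/2480)²·(1 − 46/840)·576.0²/46 = 782.138
  stratum Q3: (540/2480)²·(1 − 14/540)·124.0²/14 = 50.7214
  stratum Q4: (780/2480)²·(1 − 64/780)·277.3²/64 = 109.1
V̂(x̄_st) = 942.879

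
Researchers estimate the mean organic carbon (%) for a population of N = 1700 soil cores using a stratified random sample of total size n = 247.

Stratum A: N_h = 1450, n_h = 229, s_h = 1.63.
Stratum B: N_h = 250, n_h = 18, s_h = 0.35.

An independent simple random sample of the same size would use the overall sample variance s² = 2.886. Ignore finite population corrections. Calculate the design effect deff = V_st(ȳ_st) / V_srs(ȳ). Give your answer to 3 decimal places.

V̂(ȳ_st) = Σ W_h² s_h²/n_h, with W_h = N_h/N and N = 1700:
  stratum A: (1450/1700)²·1.63²/229 = 0.00844069
  stratum B: (250/1700)²·0.35²/18 = 0.000147179
V_st = 0.00858787
V_srs = s²/n = 2.886/247 = 0.0116842
deff = V_st / V_srs = 0.00858787/0.0116842 = 0.7350

deff ≈ 0.735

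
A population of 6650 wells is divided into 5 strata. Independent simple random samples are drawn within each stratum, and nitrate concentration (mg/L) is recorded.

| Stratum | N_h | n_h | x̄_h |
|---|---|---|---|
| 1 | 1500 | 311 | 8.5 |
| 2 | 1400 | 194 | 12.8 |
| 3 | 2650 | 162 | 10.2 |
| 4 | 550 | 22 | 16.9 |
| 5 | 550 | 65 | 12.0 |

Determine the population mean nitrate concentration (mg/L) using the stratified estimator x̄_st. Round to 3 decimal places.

N = Σ N_h = 6650. Stratum weights W_h = N_h/N.
x̄_st = (1500·8.5 + 1400·12.8 + 2650·10.2 + 550·16.9 + 550·12.0) / 6650 = 11.06692

x̄_st ≈ 11.067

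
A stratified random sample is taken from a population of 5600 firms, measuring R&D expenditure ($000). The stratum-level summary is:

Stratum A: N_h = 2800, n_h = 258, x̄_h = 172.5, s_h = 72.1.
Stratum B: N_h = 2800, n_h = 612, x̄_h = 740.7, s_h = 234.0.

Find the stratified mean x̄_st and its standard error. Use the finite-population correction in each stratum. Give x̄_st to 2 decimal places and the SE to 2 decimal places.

x̄_st ≈ 456.60, SE ≈ 4.70

x̄_st = Σ W_h x̄_h = (2800·172.5 + 2800·740.7)/5600 = 456.60000
V̂(x̄_st) = Σ W_h² (1 − n_h/N_h) s_h²/n_h, with W_h = N_h/N and N = 5600:
  stratum A: (2800/5600)²·(1 − 258/2800)·72.1²/258 = 4.57308
  stratum B: (2800/5600)²·(1 − 612/2800)·234.0²/612 = 17.4787
V̂(x̄_st) = 22.0518
SE(x̄_st) = √22.0518 = 4.69593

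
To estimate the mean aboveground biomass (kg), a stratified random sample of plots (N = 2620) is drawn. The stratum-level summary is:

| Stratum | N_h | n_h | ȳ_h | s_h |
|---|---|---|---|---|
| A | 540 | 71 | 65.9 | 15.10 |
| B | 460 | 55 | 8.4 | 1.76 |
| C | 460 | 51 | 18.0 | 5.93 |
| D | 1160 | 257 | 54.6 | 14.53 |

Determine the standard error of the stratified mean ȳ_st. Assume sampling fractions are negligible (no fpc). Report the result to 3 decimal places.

SE(ȳ_st) ≈ 0.566

V̂(ȳ_st) = Σ W_h² s_h²/n_h, with W_h = N_h/N and N = 2620:
  stratum A: (540/2620)²·15.10²/71 = 0.136421
  stratum B: (460/2620)²·1.76²/55 = 0.0017361
  stratum C: (460/2620)²·5.93²/51 = 0.0212546
  stratum D: (1160/2620)²·14.53²/257 = 0.161032
V̂(ȳ_st) = 0.320443
SE(ȳ_st) = √0.320443 = 0.566077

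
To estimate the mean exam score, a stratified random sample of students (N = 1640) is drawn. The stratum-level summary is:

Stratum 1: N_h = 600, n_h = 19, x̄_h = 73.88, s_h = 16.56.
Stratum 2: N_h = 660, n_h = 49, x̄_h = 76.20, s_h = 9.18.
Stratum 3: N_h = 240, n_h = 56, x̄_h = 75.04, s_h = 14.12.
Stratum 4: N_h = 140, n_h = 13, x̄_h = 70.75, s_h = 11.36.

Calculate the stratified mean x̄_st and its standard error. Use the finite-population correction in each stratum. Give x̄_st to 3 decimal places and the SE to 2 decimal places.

x̄_st ≈ 74.716, SE ≈ 1.50

x̄_st = Σ W_h x̄_h = (600·73.88 + 660·76.20 + 240·75.04 + 140·70.75)/1640 = 74.71622
V̂(x̄_st) = Σ W_h² (1 − n_h/N_h) s_h²/n_h, with W_h = N_h/N and N = 1640:
  stratum 1: (600/1640)²·(1 − 19/600)·16.56²/19 = 1.87071
  stratum 2: (660/1640)²·(1 − 49/660)·9.18²/49 = 0.257862
  stratum 3: (240/1640)²·(1 − 56/240)·14.12²/56 = 0.0584551
  stratum 4: (140/1640)²·(1 − 13/140)·11.36²/13 = 0.0656232
V̂(x̄_st) = 2.25265
SE(x̄_st) = √2.25265 = 1.50088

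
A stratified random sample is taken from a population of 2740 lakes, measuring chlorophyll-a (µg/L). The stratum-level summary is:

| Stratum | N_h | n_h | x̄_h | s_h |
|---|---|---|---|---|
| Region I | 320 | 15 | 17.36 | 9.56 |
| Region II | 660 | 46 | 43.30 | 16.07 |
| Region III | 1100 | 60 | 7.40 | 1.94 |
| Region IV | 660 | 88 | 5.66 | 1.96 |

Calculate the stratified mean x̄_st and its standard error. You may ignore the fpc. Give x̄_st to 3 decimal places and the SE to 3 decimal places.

x̄_st = Σ W_h x̄_h = (320·17.36 + 660·43.30 + 1100·7.40 + 660·5.66)/2740 = 16.79153
V̂(x̄_st) = Σ W_h² s_h²/n_h, with W_h = N_h/N and N = 2740:
  stratum Region I: (320/2740)²·9.56²/15 = 0.0831043
  stratum Region II: (660/2740)²·16.07²/46 = 0.325732
  stratum Region III: (1100/2740)²·1.94²/60 = 0.0101097
  stratum Region IV: (660/2740)²·1.96²/88 = 0.00253289
V̂(x̄_st) = 0.421479
SE(x̄_st) = √0.421479 = 0.649214

x̄_st ≈ 16.792, SE ≈ 0.649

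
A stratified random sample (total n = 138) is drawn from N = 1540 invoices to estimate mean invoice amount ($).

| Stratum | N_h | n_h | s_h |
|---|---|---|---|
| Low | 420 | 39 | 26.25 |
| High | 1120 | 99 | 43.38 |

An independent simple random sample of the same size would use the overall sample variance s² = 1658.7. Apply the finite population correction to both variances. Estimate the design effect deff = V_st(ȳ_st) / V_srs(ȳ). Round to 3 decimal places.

deff ≈ 0.947

V̂(ȳ_st) = Σ W_h² (1 − n_h/N_h) s_h²/n_h, with W_h = N_h/N and N = 1540:
  stratum Low: (420/1540)²·(1 − 39/420)·26.25²/39 = 1.19214
  stratum High: (1120/1540)²·(1 − 99/1120)·43.38²/99 = 9.16529
V_st = 10.3574
V_srs = (1 − 138/1540)·1658.7/138 = 10.9425
deff = V_st / V_srs = 10.3574/10.9425 = 0.9465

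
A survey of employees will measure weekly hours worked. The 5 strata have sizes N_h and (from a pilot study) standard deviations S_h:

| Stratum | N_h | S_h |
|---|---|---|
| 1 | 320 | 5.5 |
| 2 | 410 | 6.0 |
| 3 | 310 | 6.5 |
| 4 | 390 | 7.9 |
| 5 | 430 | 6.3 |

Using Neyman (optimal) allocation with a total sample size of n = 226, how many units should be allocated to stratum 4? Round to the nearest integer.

58

Neyman allocation: n_h = n · N_h S_h / Σ N_i S_i, with n = 226.
  stratum 1: N_h·S_h = 320·5.5 = 1760.00
  stratum 2: N_h·S_h = 410·6.0 = 2460.00
  stratum 3: N_h·S_h = 310·6.5 = 2015.00
  stratum 4: N_h·S_h = 390·7.9 = 3081.00
  stratum 5: N_h·S_h = 430·6.3 = 2709.00
Σ N_h S_h = 12025.00
n for stratum 4 = 226·3081.00/12025.00 = 57.905 → 58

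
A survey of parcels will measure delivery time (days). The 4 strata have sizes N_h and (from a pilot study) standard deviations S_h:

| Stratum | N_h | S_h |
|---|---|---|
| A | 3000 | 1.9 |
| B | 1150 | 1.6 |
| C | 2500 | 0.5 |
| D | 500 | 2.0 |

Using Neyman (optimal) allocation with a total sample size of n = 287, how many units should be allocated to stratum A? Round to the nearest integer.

Neyman allocation: n_h = n · N_h S_h / Σ N_i S_i, with n = 287.
  stratum A: N_h·S_h = 3000·1.9 = 5700.00
  stratum B: N_h·S_h = 1150·1.6 = 1840.00
  stratum C: N_h·S_h = 2500·0.5 = 1250.00
  stratum D: N_h·S_h = 500·2.0 = 1000.00
Σ N_h S_h = 9790.00
n for stratum A = 287·5700.00/9790.00 = 167.099 → 167

167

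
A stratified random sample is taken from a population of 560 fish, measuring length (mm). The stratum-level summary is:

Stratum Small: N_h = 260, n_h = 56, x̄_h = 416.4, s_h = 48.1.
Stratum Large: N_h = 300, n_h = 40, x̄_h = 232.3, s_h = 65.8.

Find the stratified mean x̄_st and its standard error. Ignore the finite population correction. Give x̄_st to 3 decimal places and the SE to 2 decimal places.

x̄_st ≈ 317.775, SE ≈ 6.32

x̄_st = Σ W_h x̄_h = (260·416.4 + 300·232.3)/560 = 317.77500
V̂(x̄_st) = Σ W_h² s_h²/n_h, with W_h = N_h/N and N = 560:
  stratum Small: (260/560)²·48.1²/56 = 8.9058
  stratum Large: (300/560)²·65.8²/40 = 31.0641
V̂(x̄_st) = 39.9699
SE(x̄_st) = √39.9699 = 6.32217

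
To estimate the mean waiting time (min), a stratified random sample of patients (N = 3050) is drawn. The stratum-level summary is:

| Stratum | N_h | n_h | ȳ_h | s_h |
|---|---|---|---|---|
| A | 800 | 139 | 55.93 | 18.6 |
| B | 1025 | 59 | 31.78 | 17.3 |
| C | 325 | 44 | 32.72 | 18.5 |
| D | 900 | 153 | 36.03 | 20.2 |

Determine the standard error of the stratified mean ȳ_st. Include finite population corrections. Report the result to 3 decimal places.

V̂(ȳ_st) = Σ W_h² (1 − n_h/N_h) s_h²/n_h, with W_h = N_h/N and N = 3050:
  stratum A: (800/3050)²·(1 − 139/800)·18.6²/139 = 0.141483
  stratum B: (1025/3050)²·(1 − 59/1025)·17.3²/59 = 0.539935
  stratum C: (325/3050)²·(1 − 44/325)·18.5²/44 = 0.0763626
  stratum D: (900/3050)²·(1 − 153/900)·20.2²/153 = 0.192741
V̂(ȳ_st) = 0.950521
SE(ȳ_st) = √0.950521 = 0.974947

SE(ȳ_st) ≈ 0.975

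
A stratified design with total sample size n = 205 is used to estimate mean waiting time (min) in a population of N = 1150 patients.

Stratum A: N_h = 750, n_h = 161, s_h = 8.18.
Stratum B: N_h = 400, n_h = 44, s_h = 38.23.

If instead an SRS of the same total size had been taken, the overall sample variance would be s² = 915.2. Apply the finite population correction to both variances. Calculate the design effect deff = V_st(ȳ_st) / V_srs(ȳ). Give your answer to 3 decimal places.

V̂(ȳ_st) = Σ W_h² (1 − n_h/N_h) s_h²/n_h, with W_h = N_h/N and N = 1150:
  stratum A: (750/1150)²·(1 − 161/750)·8.18²/161 = 0.138823
  stratum B: (400/1150)²·(1 − 44/400)·38.23²/44 = 3.5766
V_st = 3.71542
V_srs = (1 − 205/1150)·915.2/205 = 3.66856
deff = V_st / V_srs = 3.71542/3.66856 = 1.0128

deff ≈ 1.013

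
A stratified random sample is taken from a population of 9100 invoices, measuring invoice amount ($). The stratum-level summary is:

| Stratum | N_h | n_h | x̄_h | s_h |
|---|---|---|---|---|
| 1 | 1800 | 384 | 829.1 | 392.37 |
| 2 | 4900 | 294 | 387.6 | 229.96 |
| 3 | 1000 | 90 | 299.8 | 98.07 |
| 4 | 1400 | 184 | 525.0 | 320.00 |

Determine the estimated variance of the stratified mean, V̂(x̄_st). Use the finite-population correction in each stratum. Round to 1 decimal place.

V̂(x̄_st) = Σ W_h² (1 − n_h/N_h) s_h²/n_h, with W_h = N_h/N and N = 9100:
  stratum 1: (1800/9100)²·(1 − 384/1800)·392.37²/384 = 12.3399
  stratum 2: (4900/9100)²·(1 − 294/4900)·229.96²/294 = 49.0224
  stratum 3: (1000/9100)²·(1 − 90/1000)·98.07²/90 = 1.17433
  stratum 4: (1400/9100)²·(1 − 184/1400)·320.00²/184 = 11.4409
V̂(x̄_st) = 73.9776

V̂(x̄_st) ≈ 74.0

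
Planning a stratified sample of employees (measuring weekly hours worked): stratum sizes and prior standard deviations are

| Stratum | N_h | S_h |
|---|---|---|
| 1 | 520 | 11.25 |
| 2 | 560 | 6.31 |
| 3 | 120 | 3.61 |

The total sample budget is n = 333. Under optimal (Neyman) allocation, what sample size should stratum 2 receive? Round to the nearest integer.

120

Neyman allocation: n_h = n · N_h S_h / Σ N_i S_i, with n = 333.
  stratum 1: N_h·S_h = 520·11.25 = 5850.00
  stratum 2: N_h·S_h = 560·6.31 = 3533.60
  stratum 3: N_h·S_h = 120·3.61 = 433.20
Σ N_h S_h = 9816.80
n for stratum 2 = 333·3533.60/9816.80 = 119.865 → 120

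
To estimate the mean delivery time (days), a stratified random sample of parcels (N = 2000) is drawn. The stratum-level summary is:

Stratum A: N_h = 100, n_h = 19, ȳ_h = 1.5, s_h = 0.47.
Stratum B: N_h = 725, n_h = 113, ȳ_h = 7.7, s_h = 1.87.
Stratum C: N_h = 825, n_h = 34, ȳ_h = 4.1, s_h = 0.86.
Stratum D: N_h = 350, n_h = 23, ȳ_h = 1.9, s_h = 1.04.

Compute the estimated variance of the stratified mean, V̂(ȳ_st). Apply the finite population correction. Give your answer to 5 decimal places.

V̂(ȳ_st) ≈ 0.00835

V̂(ȳ_st) = Σ W_h² (1 − n_h/N_h) s_h²/n_h, with W_h = N_h/N and N = 2000:
  stratum A: (100/2000)²·(1 − 19/100)·0.47²/19 = 2.35433e-05
  stratum B: (725/2000)²·(1 − 113/725)·1.87²/113 = 0.00343269
  stratum C: (825/2000)²·(1 − 34/825)·0.86²/34 = 0.00354886
  stratum D: (350/2000)²·(1 − 23/350)·1.04²/23 = 0.00134553
V̂(ȳ_st) = 0.00835062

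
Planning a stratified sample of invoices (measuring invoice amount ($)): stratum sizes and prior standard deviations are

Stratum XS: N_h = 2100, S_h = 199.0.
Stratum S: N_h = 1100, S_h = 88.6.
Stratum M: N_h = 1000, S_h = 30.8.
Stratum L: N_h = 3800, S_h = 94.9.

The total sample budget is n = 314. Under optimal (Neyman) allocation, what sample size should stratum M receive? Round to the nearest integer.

11

Neyman allocation: n_h = n · N_h S_h / Σ N_i S_i, with n = 314.
  stratum XS: N_h·S_h = 2100·199.0 = 417900.00
  stratum S: N_h·S_h = 1100·88.6 = 97460.00
  stratum M: N_h·S_h = 1000·30.8 = 30800.00
  stratum L: N_h·S_h = 3800·94.9 = 360620.00
Σ N_h S_h = 906780.00
n for stratum M = 314·30800.00/906780.00 = 10.665 → 11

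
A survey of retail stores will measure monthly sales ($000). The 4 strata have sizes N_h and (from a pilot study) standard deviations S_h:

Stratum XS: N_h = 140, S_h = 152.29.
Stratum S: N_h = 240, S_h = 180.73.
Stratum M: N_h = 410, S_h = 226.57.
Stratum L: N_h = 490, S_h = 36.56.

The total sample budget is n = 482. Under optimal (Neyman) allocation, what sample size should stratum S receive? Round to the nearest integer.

119

Neyman allocation: n_h = n · N_h S_h / Σ N_i S_i, with n = 482.
  stratum XS: N_h·S_h = 140·152.29 = 21320.60
  stratum S: N_h·S_h = 240·180.73 = 43375.20
  stratum M: N_h·S_h = 410·226.57 = 92893.70
  stratum L: N_h·S_h = 490·36.56 = 17914.40
Σ N_h S_h = 175503.90
n for stratum S = 482·43375.20/175503.90 = 119.125 → 119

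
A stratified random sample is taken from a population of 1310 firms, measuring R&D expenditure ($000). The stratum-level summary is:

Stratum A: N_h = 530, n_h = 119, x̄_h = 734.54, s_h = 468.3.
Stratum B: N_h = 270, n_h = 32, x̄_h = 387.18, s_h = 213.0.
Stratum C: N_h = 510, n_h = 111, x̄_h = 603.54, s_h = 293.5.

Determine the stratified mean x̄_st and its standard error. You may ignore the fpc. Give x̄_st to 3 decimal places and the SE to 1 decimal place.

x̄_st = Σ W_h x̄_h = (530·734.54 + 270·387.18 + 510·603.54)/1310 = 611.94672
V̂(x̄_st) = Σ W_h² s_h²/n_h, with W_h = N_h/N and N = 1310:
  stratum A: (530/1310)²·468.3²/119 = 301.655
  stratum B: (270/1310)²·213.0²/32 = 60.2274
  stratum C: (510/1310)²·293.5²/111 = 117.623
V̂(x̄_st) = 479.505
SE(x̄_st) = √479.505 = 21.8976

x̄_st ≈ 611.947, SE ≈ 21.9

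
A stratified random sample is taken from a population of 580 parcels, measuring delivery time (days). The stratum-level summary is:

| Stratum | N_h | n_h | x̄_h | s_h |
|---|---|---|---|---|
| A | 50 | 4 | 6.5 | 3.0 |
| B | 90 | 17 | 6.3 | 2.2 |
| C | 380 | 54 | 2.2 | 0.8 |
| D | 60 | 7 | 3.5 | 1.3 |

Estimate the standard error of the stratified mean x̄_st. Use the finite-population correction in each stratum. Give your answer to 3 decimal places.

SE(x̄_st) ≈ 0.166

V̂(x̄_st) = Σ W_h² (1 − n_h/N_h) s_h²/n_h, with W_h = N_h/N and N = 580:
  stratum A: (50/580)²·(1 − 4/50)·3.0²/4 = 0.0153835
  stratum B: (90/580)²·(1 − 17/90)·2.2²/17 = 0.0055604
  stratum C: (380/580)²·(1 − 54/380)·0.8²/54 = 0.00436447
  stratum D: (60/580)²·(1 − 7/60)·1.3²/7 = 0.00228223
V̂(x̄_st) = 0.0275906
SE(x̄_st) = √0.0275906 = 0.166104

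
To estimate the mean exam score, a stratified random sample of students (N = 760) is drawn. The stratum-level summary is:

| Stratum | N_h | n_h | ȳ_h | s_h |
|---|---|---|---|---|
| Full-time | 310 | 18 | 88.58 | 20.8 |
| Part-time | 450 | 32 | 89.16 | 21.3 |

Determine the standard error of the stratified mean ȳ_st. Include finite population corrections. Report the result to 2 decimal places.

SE(ȳ_st) ≈ 2.90

V̂(ȳ_st) = Σ W_h² (1 − n_h/N_h) s_h²/n_h, with W_h = N_h/N and N = 760:
  stratum Full-time: (310/760)²·(1 − 18/310)·20.8²/18 = 3.76679
  stratum Part-time: (450/760)²·(1 − 32/450)·21.3²/32 = 4.61712
V̂(ȳ_st) = 8.38391
SE(ȳ_st) = √8.38391 = 2.8955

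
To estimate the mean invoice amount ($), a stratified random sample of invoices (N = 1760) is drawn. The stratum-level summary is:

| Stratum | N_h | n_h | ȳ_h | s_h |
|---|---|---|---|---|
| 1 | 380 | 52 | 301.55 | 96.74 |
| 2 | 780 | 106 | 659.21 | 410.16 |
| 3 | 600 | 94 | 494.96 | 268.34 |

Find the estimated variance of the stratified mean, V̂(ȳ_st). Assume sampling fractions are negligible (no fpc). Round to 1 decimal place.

V̂(ȳ_st) ≈ 409.1

V̂(ȳ_st) = Σ W_h² s_h²/n_h, with W_h = N_h/N and N = 1760:
  stratum 1: (380/1760)²·96.74²/52 = 8.38978
  stratum 2: (780/1760)²·410.16²/106 = 311.72
  stratum 3: (600/1760)²·268.34²/94 = 89.0267
V̂(ȳ_st) = 409.136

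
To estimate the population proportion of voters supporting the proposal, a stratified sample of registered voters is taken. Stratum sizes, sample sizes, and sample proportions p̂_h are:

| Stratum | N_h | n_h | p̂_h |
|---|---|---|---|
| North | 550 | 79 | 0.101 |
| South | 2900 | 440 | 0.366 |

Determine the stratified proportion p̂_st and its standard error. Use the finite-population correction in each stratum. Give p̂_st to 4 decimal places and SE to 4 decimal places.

N = 3450; stratum weights W_h = N_h/N.
p̂_st = Σ W_h p̂_h = (550·0.101 + 2900·0.366)/3450 = 0.32375
V̂(p̂_st) = Σ W_h² (1 − n_h/N_h) p̂_h(1−p̂_h)/(n_h−1):
  stratum North: (550/3450)²·(1 − 79/550)·0.101·0.899/78 = 2.53356e-05
  stratum South: (2900/3450)²·(1 − 440/2900)·0.366·0.634/439 = 0.000316811
V̂(p̂_st) = 0.000342147; SE = √V̂ = 0.0184972

p̂_st ≈ 0.3238, SE ≈ 0.0185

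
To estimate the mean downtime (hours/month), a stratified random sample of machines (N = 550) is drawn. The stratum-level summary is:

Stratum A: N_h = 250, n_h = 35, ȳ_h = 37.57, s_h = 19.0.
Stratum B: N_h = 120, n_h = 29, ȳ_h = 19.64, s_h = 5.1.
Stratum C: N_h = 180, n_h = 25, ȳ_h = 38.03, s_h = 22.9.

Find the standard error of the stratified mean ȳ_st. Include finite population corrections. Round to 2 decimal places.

SE(ȳ_st) ≈ 1.95

V̂(ȳ_st) = Σ W_h² (1 − n_h/N_h) s_h²/n_h, with W_h = N_h/N and N = 550:
  stratum A: (250/550)²·(1 − 35/250)·19.0²/35 = 1.8327
  stratum B: (120/550)²·(1 − 29/120)·5.1²/29 = 0.0323772
  stratum C: (180/550)²·(1 − 25/180)·22.9²/25 = 1.93468
V̂(ȳ_st) = 3.79976
SE(ȳ_st) = √3.79976 = 1.9493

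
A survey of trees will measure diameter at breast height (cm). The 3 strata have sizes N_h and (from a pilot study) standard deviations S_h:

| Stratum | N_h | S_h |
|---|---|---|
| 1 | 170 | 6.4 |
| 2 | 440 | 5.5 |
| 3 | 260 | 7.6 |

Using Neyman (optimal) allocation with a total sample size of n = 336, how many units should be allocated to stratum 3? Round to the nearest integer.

121

Neyman allocation: n_h = n · N_h S_h / Σ N_i S_i, with n = 336.
  stratum 1: N_h·S_h = 170·6.4 = 1088.00
  stratum 2: N_h·S_h = 440·5.5 = 2420.00
  stratum 3: N_h·S_h = 260·7.6 = 1976.00
Σ N_h S_h = 5484.00
n for stratum 3 = 336·1976.00/5484.00 = 121.068 → 121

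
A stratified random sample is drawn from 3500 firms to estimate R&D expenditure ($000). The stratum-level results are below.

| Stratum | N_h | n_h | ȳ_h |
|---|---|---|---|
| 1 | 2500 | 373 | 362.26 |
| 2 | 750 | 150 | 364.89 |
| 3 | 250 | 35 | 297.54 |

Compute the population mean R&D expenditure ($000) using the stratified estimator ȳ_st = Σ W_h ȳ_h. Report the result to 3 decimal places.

N = Σ N_h = 3500. Stratum weights W_h = N_h/N.
ȳ_st = (2500·362.26 + 750·364.89 + 250·297.54) / 3500 = 358.20071

ȳ_st ≈ 358.201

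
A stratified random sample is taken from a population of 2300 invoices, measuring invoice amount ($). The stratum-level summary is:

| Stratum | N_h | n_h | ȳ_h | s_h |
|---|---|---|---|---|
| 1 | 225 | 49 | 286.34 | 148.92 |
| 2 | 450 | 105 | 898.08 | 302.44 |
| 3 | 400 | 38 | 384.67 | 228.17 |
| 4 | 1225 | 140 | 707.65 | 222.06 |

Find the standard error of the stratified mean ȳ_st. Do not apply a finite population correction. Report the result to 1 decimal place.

SE(ȳ_st) ≈ 13.4

V̂(ȳ_st) = Σ W_h² s_h²/n_h, with W_h = N_h/N and N = 2300:
  stratum 1: (225/2300)²·148.92²/49 = 4.33131
  stratum 2: (450/2300)²·302.44²/105 = 33.3471
  stratum 3: (400/2300)²·228.17²/38 = 41.4379
  stratum 4: (1225/2300)²·222.06²/140 = 99.9146
V̂(ȳ_st) = 179.031
SE(ȳ_st) = √179.031 = 13.3802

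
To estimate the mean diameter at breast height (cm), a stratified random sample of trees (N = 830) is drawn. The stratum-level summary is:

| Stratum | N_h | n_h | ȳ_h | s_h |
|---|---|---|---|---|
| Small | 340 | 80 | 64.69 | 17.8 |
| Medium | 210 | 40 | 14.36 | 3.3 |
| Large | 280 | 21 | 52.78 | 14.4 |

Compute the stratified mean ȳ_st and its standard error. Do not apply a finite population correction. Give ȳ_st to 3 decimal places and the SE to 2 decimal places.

ȳ_st = Σ W_h ȳ_h = (340·64.69 + 210·14.36 + 280·52.78)/830 = 47.93807
V̂(ȳ_st) = Σ W_h² s_h²/n_h, with W_h = N_h/N and N = 830:
  stratum Small: (340/830)²·17.8²/80 = 0.664587
  stratum Medium: (210/830)²·3.3²/40 = 0.0174281
  stratum Large: (280/830)²·14.4²/21 = 1.12374
V̂(ȳ_st) = 1.80575
SE(ȳ_st) = √1.80575 = 1.34378

ȳ_st ≈ 47.938, SE ≈ 1.34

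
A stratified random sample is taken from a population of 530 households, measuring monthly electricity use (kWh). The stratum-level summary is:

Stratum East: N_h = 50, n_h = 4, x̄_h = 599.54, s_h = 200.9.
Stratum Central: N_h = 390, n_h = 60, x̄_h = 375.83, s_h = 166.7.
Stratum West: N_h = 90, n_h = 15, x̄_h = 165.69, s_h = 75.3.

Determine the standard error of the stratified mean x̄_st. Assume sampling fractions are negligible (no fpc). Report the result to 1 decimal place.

V̂(x̄_st) = Σ W_h² s_h²/n_h, with W_h = N_h/N and N = 530:
  stratum East: (50/530)²·200.9²/4 = 89.8024
  stratum Central: (390/530)²·166.7²/60 = 250.783
  stratum West: (90/530)²·75.3²/15 = 10.9001
V̂(x̄_st) = 351.485
SE(x̄_st) = √351.485 = 18.7479

SE(x̄_st) ≈ 18.7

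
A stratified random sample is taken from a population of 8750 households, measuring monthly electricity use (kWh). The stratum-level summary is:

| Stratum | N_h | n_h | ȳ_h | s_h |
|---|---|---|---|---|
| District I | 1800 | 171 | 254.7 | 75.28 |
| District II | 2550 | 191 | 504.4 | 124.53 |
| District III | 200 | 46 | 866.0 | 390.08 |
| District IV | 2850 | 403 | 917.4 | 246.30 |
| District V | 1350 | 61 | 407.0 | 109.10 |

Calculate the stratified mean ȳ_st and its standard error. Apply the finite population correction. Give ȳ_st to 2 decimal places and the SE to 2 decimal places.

ȳ_st ≈ 580.79, SE ≈ 5.21

ȳ_st = Σ W_h ȳ_h = (1800·254.7 + 2550·504.4 + 200·866.0 + 2850·917.4 + 1350·407.0)/8750 = 580.79086
V̂(ȳ_st) = Σ W_h² (1 − n_h/N_h) s_h²/n_h, with W_h = N_h/N and N = 8750:
  stratum District I: (1800/8750)²·(1 − 171/1800)·75.28²/171 = 1.26923
  stratum District II: (2550/8750)²·(1 − 191/2550)·124.53²/191 = 6.37921
  stratum District III: (200/8750)²·(1 − 46/200)·390.08²/46 = 1.33071
  stratum District IV: (2850/8750)²·(1 − 403/2850)·246.30²/403 = 13.7115
  stratum District V: (1350/8750)²·(1 − 61/1350)·109.10²/61 = 4.43497
V̂(ȳ_st) = 27.1257
SE(ȳ_st) = √27.1257 = 5.20823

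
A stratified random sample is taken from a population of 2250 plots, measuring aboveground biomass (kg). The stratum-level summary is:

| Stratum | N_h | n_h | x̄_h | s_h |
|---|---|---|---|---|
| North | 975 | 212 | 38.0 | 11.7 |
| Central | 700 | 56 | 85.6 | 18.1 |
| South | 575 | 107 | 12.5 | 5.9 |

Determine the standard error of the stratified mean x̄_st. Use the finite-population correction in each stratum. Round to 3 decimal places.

V̂(x̄_st) = Σ W_h² (1 − n_h/N_h) s_h²/n_h, with W_h = N_h/N and N = 2250:
  stratum North: (975/2250)²·(1 − 212/975)·11.7²/212 = 0.0948855
  stratum Central: (700/2250)²·(1 − 56/700)·18.1²/56 = 0.52094
  stratum South: (575/2250)²·(1 − 107/575)·5.9²/107 = 0.0172929
V̂(x̄_st) = 0.633119
SE(x̄_st) = √0.633119 = 0.795688

SE(x̄_st) ≈ 0.796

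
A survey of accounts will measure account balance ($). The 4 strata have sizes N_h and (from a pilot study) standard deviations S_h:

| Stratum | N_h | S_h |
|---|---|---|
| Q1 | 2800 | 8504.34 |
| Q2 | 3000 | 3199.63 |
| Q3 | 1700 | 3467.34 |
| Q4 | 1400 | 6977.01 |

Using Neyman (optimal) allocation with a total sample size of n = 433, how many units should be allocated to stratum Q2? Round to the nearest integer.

Neyman allocation: n_h = n · N_h S_h / Σ N_i S_i, with n = 433.
  stratum Q1: N_h·S_h = 2800·8504.34 = 23812152.00
  stratum Q2: N_h·S_h = 3000·3199.63 = 9598890.00
  stratum Q3: N_h·S_h = 1700·3467.34 = 5894478.00
  stratum Q4: N_h·S_h = 1400·6977.01 = 9767814.00
Σ N_h S_h = 49073334.00
n for stratum Q2 = 433·9598890.00/49073334.00 = 84.696 → 85

85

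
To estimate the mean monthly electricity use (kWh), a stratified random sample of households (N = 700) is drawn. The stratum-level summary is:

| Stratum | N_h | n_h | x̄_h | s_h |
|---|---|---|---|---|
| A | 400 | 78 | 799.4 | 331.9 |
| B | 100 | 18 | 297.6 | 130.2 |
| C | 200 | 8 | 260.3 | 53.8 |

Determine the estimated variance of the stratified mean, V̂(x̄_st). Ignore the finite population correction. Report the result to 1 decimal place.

V̂(x̄_st) = Σ W_h² s_h²/n_h, with W_h = N_h/N and N = 700:
  stratum A: (400/700)²·331.9²/78 = 461.152
  stratum B: (100/700)²·130.2²/18 = 19.22
  stratum C: (200/700)²·53.8²/8 = 29.5351
V̂(x̄_st) = 509.907

V̂(x̄_st) ≈ 509.9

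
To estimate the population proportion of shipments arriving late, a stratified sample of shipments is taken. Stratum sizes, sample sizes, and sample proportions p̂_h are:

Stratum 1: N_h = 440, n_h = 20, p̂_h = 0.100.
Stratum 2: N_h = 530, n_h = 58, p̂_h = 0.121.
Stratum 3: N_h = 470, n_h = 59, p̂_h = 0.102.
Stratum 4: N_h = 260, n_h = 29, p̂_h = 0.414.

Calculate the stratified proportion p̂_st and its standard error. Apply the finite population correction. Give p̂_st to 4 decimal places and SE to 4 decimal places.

N = 1700; stratum weights W_h = N_h/N.
p̂_st = Σ W_h p̂_h = (440·0.100 + 530·0.121 + 470·0.102 + 260·0.414)/1700 = 0.15512
V̂(p̂_st) = Σ W_h² (1 − n_h/N_h) p̂_h(1−p̂_h)/(n_h−1):
  stratum 1: (440/1700)²·(1 − 20/440)·0.100·0.900/19 = 0.000302896
  stratum 2: (530/1700)²·(1 − 58/530)·0.121·0.879/57 = 0.000161517
  stratum 3: (470/1700)²·(1 − 59/470)·0.102·0.898/58 = 0.000105558
  stratum 4: (260/1700)²·(1 − 29/260)·0.414·0.586/28 = 0.000180064
V̂(p̂_st) = 0.000750035; SE = √V̂ = 0.0273868

p̂_st ≈ 0.1551, SE ≈ 0.0274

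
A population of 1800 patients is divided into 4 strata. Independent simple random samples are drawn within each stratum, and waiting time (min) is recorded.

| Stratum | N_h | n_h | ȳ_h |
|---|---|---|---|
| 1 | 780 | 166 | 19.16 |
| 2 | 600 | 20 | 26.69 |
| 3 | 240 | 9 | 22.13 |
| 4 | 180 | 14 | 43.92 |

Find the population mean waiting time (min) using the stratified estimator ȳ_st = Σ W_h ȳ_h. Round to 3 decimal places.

ȳ_st ≈ 24.542

N = Σ N_h = 1800. Stratum weights W_h = N_h/N.
ȳ_st = (780·19.16 + 600·26.69 + 240·22.13 + 180·43.92) / 1800 = 24.54200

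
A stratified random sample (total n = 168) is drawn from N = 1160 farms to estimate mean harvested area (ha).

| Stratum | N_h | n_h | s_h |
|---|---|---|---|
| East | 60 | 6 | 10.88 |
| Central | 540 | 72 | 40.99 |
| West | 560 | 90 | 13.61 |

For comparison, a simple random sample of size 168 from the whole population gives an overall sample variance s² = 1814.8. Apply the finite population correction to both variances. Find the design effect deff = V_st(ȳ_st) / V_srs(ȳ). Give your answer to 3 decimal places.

V̂(ȳ_st) = Σ W_h² (1 − n_h/N_h) s_h²/n_h, with W_h = N_h/N and N = 1160:
  stratum East: (60/1160)²·(1 − 6/60)·10.88²/6 = 0.0475046
  stratum Central: (540/1160)²·(1 − 72/540)·40.99²/72 = 4.38275
  stratum West: (560/1160)²·(1 − 90/560)·13.61²/90 = 0.402572
V_st = 4.83283
V_srs = (1 − 168/1160)·1814.8/168 = 9.2379
deff = V_st / V_srs = 4.83283/9.2379 = 0.5232

deff ≈ 0.523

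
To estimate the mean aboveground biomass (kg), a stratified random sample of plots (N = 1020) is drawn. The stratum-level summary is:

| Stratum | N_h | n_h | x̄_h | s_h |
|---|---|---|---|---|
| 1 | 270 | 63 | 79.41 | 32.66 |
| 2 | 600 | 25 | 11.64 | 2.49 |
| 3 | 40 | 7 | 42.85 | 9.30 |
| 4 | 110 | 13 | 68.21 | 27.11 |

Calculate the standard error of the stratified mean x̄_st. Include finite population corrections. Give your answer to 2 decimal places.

V̂(x̄_st) = Σ W_h² (1 − n_h/N_h) s_h²/n_h, with W_h = N_h/N and N = 1020:
  stratum 1: (270/1020)²·(1 − 63/270)·32.66²/63 = 0.909548
  stratum 2: (600/1020)²·(1 − 25/600)·2.49²/25 = 0.0822389
  stratum 3: (40/1020)²·(1 − 7/40)·9.30²/7 = 0.0156762
  stratum 4: (110/1020)²·(1 − 13/110)·27.11²/13 = 0.579802
V̂(x̄_st) = 1.58727
SE(x̄_st) = √1.58727 = 1.25987

SE(x̄_st) ≈ 1.26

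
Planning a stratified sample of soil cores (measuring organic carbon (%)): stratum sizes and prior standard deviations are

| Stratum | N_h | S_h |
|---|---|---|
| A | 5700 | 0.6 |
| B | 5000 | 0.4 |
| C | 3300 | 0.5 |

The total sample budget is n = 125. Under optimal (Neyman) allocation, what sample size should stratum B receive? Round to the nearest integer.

35

Neyman allocation: n_h = n · N_h S_h / Σ N_i S_i, with n = 125.
  stratum A: N_h·S_h = 5700·0.6 = 3420.00
  stratum B: N_h·S_h = 5000·0.4 = 2000.00
  stratum C: N_h·S_h = 3300·0.5 = 1650.00
Σ N_h S_h = 7070.00
n for stratum B = 125·2000.00/7070.00 = 35.361 → 35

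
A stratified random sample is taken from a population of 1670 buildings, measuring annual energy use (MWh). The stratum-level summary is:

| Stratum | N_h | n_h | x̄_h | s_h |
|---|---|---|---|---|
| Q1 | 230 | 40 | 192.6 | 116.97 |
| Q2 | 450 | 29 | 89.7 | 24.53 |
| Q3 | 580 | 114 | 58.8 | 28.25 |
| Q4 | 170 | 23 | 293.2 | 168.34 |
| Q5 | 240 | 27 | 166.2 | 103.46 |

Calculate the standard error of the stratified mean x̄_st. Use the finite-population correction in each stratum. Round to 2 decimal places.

SE(x̄_st) ≈ 5.07

V̂(x̄_st) = Σ W_h² (1 − n_h/N_h) s_h²/n_h, with W_h = N_h/N and N = 1670:
  stratum Q1: (230/1670)²·(1 − 40/230)·116.97²/40 = 5.35966
  stratum Q2: (450/1670)²·(1 − 29/450)·24.53²/29 = 1.40948
  stratum Q3: (580/1670)²·(1 − 114/580)·28.25²/114 = 0.678442
  stratum Q4: (170/1670)²·(1 − 23/170)·168.34²/23 = 11.0403
  stratum Q5: (240/1670)²·(1 − 27/240)·103.46²/27 = 7.26673
V̂(x̄_st) = 25.7546
SE(x̄_st) = √25.7546 = 5.0749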